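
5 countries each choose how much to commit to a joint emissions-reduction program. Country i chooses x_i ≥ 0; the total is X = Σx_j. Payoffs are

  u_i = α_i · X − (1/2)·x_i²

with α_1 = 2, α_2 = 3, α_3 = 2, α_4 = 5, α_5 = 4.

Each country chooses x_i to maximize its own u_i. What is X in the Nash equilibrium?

Country i's FOC: ∂u_i/∂x_i = α_i − x_i = 0, so x_i* = α_i.
NE contributions = (2, 3, 2, 5, 4); X = 16.

16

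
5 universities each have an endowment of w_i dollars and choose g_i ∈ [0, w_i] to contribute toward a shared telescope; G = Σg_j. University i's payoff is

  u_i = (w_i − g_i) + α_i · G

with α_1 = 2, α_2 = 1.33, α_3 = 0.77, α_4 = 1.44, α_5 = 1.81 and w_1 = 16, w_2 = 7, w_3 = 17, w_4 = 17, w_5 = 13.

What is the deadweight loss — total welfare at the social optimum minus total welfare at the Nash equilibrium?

∂u_i/∂g_i = α_i − 1, so university i contributes w_i if α_i > 1, else 0.
α_i > 1 for i ∈ {1, 2, 4, 5}; NE contributions (16, 7, 0, 17, 13), G = 53.
W^NE = Σw_i − G^NE + (Σα_i)·G^NE = 70 + 6.35·53 = 406.55.
Planner: ∂(Σu_j)/∂g_i = Σα_j − 1 = 6.35 > 0, so everyone contributes w_i; G^SO = 70, W^SO = 70 + 6.35·70 = 514.5.
Deadweight loss = 107.95.

107.95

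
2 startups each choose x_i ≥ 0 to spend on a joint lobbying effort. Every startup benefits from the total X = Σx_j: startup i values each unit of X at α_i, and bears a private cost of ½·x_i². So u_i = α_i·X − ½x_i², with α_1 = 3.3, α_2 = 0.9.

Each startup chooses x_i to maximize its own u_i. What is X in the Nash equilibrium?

4.2

Startup i's FOC: ∂u_i/∂x_i = α_i − x_i = 0, so x_i* = α_i.
NE contributions = (3.3, 0.9); X = 4.2.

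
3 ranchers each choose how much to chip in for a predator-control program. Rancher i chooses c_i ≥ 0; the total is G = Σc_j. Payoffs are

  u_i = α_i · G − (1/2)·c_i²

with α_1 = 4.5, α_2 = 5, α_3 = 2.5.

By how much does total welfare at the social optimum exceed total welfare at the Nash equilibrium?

Rancher i's FOC: ∂u_i/∂c_i = α_i − c_i = 0, so c_i* = α_i.
NE contributions = (4.5, 5, 2.5); G = 12.
W^NE = (Σα)·G − ½Σα_i² = 12² − ½·51.5 = 118.25.
Planner sets c_i = Σα_j = 12 for every i, so G^SO = 3·12 = 36.
W^SO = (Σα)·G^SO − ½·3·(Σα)² = (3/2)·12² = 216.
Deadweight loss = W^SO − W^NE = 97.75.

97.75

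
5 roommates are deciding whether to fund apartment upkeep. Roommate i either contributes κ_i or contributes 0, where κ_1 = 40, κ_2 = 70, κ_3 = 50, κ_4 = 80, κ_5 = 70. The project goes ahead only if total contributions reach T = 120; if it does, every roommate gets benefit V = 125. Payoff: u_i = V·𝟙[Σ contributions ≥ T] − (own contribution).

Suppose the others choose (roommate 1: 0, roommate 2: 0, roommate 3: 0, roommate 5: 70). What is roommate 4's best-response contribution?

80

Others' total = 70. Contributing 80 brings total to 150 ≥ 120: gain V − κ_4 = 45.
Best response: 80.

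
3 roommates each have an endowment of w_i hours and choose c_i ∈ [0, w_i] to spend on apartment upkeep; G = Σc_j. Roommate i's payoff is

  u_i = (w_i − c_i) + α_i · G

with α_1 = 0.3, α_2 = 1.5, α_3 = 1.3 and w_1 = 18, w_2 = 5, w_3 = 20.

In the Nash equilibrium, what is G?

∂u_i/∂c_i = α_i − 1, so roommate i contributes w_i if α_i > 1, else 0.
α_i > 1 for i ∈ {2, 3}; NE contributions (0, 5, 20), G = 25.

25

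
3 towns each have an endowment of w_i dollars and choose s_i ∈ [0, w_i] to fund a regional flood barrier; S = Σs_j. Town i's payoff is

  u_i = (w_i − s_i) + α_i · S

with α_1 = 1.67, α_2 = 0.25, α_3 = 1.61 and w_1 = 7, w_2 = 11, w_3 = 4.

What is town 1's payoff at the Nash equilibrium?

∂u_i/∂s_i = α_i − 1, so town i contributes w_i if α_i > 1, else 0.
α_i > 1 for i ∈ {1, 3}; NE contributions (7, 0, 4), S = 11.
u_1 = (7 − 7) + 1.67·11 = 18.37.

18.37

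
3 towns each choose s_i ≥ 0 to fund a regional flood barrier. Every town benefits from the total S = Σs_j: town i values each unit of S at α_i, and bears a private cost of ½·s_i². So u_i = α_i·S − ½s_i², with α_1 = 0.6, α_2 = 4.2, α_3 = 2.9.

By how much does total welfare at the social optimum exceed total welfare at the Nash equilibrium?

Town i's FOC: ∂u_i/∂s_i = α_i − s_i = 0, so s_i* = α_i.
NE contributions = (0.6, 4.2, 2.9); S = 7.7.
W^NE = (Σα)·S − ½Σα_i² = 7.7² − ½·26.41 = 46.085.
Planner sets s_i = Σα_j = 7.7 for every i, so S^SO = 3·7.7 = 23.1.
W^SO = (Σα)·S^SO − ½·3·(Σα)² = (3/2)·7.7² = 88.935.
Deadweight loss = W^SO − W^NE = 42.85.

42.85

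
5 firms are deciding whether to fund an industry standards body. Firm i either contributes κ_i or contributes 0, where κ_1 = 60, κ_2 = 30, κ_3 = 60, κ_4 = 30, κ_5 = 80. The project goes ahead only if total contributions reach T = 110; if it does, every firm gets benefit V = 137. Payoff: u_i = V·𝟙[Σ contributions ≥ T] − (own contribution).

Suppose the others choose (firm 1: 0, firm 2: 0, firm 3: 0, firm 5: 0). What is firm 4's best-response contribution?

0

Others' total = 0. Even contributing 30 gives 30 < 110: no benefit either way.
Best response: 0.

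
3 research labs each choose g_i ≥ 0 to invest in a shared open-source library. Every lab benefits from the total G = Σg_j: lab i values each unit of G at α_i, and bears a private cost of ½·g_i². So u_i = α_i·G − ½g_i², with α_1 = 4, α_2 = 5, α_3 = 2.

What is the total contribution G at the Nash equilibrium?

11

Lab i's FOC: ∂u_i/∂g_i = α_i − g_i = 0, so g_i* = α_i.
NE contributions = (4, 5, 2); G = 11.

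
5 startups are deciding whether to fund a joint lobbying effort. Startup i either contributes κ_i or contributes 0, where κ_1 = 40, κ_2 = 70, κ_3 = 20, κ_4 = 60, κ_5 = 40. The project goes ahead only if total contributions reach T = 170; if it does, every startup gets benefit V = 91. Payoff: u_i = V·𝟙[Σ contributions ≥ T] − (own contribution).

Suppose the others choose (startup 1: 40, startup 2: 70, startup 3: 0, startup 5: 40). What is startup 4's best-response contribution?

60

Others' total = 150. Contributing 60 brings total to 210 ≥ 170: gain V − κ_4 = 31.
Best response: 60.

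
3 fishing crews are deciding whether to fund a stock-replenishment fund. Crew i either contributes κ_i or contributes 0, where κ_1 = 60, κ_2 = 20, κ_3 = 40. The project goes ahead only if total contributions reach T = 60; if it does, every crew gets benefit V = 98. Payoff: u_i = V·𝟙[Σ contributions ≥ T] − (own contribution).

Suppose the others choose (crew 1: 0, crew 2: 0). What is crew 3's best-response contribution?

0

Others' total = 0. Even contributing 40 gives 40 < 60: no benefit either way.
Best response: 0.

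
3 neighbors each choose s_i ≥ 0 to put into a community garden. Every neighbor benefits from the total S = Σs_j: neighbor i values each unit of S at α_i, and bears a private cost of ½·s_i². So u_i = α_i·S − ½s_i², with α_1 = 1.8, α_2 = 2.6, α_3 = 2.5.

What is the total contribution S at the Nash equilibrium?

Neighbor i's FOC: ∂u_i/∂s_i = α_i − s_i = 0, so s_i* = α_i.
NE contributions = (1.8, 2.6, 2.5); S = 6.9.

6.9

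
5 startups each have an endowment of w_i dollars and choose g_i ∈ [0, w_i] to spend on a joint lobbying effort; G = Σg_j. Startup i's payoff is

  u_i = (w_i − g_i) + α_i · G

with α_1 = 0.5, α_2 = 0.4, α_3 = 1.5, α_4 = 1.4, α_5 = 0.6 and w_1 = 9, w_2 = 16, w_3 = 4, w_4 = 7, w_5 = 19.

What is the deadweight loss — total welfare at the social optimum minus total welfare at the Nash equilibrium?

149.6

∂u_i/∂g_i = α_i − 1, so startup i contributes w_i if α_i > 1, else 0.
α_i > 1 for i ∈ {3, 4}; NE contributions (0, 0, 4, 7, 0), G = 11.
W^NE = Σw_i − G^NE + (Σα_i)·G^NE = 55 + 3.4·11 = 92.4.
Planner: ∂(Σu_j)/∂g_i = Σα_j − 1 = 3.4 > 0, so everyone contributes w_i; G^SO = 55, W^SO = 55 + 3.4·55 = 242.
Deadweight loss = 149.6.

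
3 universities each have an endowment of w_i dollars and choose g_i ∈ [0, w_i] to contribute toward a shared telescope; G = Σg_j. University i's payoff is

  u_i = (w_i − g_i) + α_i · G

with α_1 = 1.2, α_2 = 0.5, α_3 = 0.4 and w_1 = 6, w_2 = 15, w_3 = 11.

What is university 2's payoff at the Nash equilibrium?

18

∂u_i/∂g_i = α_i − 1, so university i contributes w_i if α_i > 1, else 0.
α_i > 1 for i ∈ {1}; NE contributions (6, 0, 0), G = 6.
u_2 = (15 − 0) + 0.5·6 = 18.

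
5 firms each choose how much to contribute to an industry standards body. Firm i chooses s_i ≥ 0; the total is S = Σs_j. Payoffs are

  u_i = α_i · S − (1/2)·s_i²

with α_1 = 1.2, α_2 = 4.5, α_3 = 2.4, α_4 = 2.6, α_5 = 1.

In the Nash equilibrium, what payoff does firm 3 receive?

25.2

Firm i's FOC: ∂u_i/∂s_i = α_i − s_i = 0, so s_i* = α_i.
NE contributions = (1.2, 4.5, 2.4, 2.6, 1); S = 11.7.
u_3 = α_3·S − ½·(s_3)² = 2.4·11.7 − ½·2.4² = 25.2.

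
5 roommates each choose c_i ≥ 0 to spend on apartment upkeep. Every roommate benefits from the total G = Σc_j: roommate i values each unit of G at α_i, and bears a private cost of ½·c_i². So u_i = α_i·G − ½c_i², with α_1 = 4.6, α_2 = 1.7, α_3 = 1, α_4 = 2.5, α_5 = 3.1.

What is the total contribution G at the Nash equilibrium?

12.9

Roommate i's FOC: ∂u_i/∂c_i = α_i − c_i = 0, so c_i* = α_i.
NE contributions = (4.6, 1.7, 1, 2.5, 3.1); G = 12.9.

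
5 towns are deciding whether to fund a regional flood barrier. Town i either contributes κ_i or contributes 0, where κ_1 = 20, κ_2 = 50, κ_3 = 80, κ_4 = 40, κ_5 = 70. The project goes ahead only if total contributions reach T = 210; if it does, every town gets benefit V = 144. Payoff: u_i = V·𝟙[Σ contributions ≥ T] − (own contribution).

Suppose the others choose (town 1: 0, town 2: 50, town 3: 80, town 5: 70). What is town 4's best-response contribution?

Others' total = 200. Contributing 40 brings total to 240 ≥ 210: gain V − κ_4 = 104.
Best response: 40.

40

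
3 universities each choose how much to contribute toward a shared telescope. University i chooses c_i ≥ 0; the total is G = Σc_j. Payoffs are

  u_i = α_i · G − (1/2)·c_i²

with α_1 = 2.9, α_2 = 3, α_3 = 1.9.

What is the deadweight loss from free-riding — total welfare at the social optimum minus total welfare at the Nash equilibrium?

University i's FOC: ∂u_i/∂c_i = α_i − c_i = 0, so c_i* = α_i.
NE contributions = (2.9, 3, 1.9); G = 7.8.
W^NE = (Σα)·G − ½Σα_i² = 7.8² − ½·21.02 = 50.33.
Planner sets c_i = Σα_j = 7.8 for every i, so G^SO = 3·7.8 = 23.4.
W^SO = (Σα)·G^SO − ½·3·(Σα)² = (3/2)·7.8² = 91.26.
Deadweight loss = W^SO − W^NE = 40.93.

40.93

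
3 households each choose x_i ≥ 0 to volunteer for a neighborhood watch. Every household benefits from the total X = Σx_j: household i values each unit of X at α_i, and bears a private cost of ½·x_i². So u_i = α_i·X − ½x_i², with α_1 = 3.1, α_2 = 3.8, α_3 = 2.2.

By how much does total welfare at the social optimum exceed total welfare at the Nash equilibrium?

55.85

Household i's FOC: ∂u_i/∂x_i = α_i − x_i = 0, so x_i* = α_i.
NE contributions = (3.1, 3.8, 2.2); X = 9.1.
W^NE = (Σα)·X − ½Σα_i² = 9.1² − ½·28.89 = 68.365.
Planner sets x_i = Σα_j = 9.1 for every i, so X^SO = 3·9.1 = 27.3.
W^SO = (Σα)·X^SO − ½·3·(Σα)² = (3/2)·9.1² = 124.215.
Deadweight loss = W^SO − W^NE = 55.85.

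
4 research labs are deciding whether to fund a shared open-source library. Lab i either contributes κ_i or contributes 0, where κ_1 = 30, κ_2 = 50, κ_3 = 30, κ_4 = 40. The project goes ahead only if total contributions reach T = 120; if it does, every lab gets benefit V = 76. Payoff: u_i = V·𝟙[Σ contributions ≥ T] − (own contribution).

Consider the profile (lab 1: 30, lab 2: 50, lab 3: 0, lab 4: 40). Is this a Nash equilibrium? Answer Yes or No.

Yes

Total = 120 ≥ 120: provided.
Lab 1 (pledges 30, payoff 46): dropping to 0 → total 90, payoff 0. No gain.
Lab 2 (pledges 50, payoff 26): dropping to 0 → total 70, payoff 0. No gain.
Lab 3 (pledges 0, payoff 76): pledging 30 → total 150, payoff 46. No gain.
Lab 4 (pledges 40, payoff 36): dropping to 0 → total 80, payoff 0. No gain.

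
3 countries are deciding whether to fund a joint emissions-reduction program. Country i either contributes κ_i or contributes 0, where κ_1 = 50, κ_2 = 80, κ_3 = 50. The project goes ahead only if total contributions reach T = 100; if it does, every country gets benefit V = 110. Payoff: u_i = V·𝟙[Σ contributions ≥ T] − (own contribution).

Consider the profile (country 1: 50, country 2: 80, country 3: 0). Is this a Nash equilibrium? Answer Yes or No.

Yes

Total = 130 ≥ 100: provided.
Country 1 (pledges 50, payoff 60): dropping to 0 → total 80, payoff 0. No gain.
Country 2 (pledges 80, payoff 30): dropping to 0 → total 50, payoff 0. No gain.
Country 3 (pledges 0, payoff 110): pledging 50 → total 180, payoff 60. No gain.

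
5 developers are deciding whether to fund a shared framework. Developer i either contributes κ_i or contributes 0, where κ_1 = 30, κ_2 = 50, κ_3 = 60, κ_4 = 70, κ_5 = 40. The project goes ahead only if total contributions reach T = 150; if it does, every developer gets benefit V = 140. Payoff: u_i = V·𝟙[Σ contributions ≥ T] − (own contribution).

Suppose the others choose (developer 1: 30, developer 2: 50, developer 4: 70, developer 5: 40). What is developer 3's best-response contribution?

0

Others' total = 190 ≥ 150; contributing adds cost 60 for no extra benefit.
Best response: 0.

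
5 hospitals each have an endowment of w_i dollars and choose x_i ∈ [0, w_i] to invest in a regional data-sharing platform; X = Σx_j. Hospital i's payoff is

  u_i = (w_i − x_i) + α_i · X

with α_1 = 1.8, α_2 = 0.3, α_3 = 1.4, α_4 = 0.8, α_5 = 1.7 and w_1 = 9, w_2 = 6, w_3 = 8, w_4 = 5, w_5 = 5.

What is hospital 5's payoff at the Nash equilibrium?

∂u_i/∂x_i = α_i − 1, so hospital i contributes w_i if α_i > 1, else 0.
α_i > 1 for i ∈ {1, 3, 5}; NE contributions (9, 0, 8, 0, 5), X = 22.
u_5 = (5 − 5) + 1.7·22 = 37.4.

37.4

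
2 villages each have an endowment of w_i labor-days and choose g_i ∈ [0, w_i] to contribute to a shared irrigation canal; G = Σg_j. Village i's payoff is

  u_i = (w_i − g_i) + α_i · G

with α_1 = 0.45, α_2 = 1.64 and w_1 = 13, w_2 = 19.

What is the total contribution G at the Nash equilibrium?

∂u_i/∂g_i = α_i − 1, so village i contributes w_i if α_i > 1, else 0.
α_i > 1 for i ∈ {2}; NE contributions (0, 19), G = 19.

19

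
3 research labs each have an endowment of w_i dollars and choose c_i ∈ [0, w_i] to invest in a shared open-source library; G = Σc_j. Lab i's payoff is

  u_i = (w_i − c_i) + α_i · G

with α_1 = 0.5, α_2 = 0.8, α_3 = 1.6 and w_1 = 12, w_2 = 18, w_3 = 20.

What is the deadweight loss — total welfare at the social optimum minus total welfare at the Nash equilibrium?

57

∂u_i/∂c_i = α_i − 1, so lab i contributes w_i if α_i > 1, else 0.
α_i > 1 for i ∈ {3}; NE contributions (0, 0, 20), G = 20.
W^NE = Σw_i − G^NE + (Σα_i)·G^NE = 50 + 1.9·20 = 88.
Planner: ∂(Σu_j)/∂c_i = Σα_j − 1 = 1.9 > 0, so everyone contributes w_i; G^SO = 50, W^SO = 50 + 1.9·50 = 145.
Deadweight loss = 57.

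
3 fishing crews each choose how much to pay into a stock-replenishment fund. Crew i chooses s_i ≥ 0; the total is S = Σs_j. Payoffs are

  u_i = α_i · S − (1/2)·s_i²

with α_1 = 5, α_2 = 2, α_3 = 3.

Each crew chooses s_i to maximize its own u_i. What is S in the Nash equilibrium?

10

Crew i's FOC: ∂u_i/∂s_i = α_i − s_i = 0, so s_i* = α_i.
NE contributions = (5, 2, 3); S = 10.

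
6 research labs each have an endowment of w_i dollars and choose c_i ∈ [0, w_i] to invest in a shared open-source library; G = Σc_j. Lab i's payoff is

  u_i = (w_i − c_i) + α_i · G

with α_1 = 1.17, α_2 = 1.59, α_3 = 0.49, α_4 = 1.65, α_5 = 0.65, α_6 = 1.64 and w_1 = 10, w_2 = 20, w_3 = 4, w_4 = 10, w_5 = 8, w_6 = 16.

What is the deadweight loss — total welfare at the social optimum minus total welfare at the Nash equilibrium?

74.28

∂u_i/∂c_i = α_i − 1, so lab i contributes w_i if α_i > 1, else 0.
α_i > 1 for i ∈ {1, 2, 4, 6}; NE contributions (10, 20, 0, 10, 0, 16), G = 56.
W^NE = Σw_i − G^NE + (Σα_i)·G^NE = 68 + 6.19·56 = 414.64.
Planner: ∂(Σu_j)/∂c_i = Σα_j − 1 = 6.19 > 0, so everyone contributes w_i; G^SO = 68, W^SO = 68 + 6.19·68 = 488.92.
Deadweight loss = 74.28.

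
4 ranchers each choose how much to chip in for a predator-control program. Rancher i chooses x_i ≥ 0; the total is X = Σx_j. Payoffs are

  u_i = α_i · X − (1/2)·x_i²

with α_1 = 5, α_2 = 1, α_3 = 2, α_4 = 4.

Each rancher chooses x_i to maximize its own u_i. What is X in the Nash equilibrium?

12

Rancher i's FOC: ∂u_i/∂x_i = α_i − x_i = 0, so x_i* = α_i.
NE contributions = (5, 1, 2, 4); X = 12.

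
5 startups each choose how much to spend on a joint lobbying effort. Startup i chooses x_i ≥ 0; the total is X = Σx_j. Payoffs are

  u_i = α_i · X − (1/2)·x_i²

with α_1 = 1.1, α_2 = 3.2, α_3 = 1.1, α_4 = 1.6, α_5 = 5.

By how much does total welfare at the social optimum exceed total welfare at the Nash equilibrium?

236.11

Startup i's FOC: ∂u_i/∂x_i = α_i − x_i = 0, so x_i* = α_i.
NE contributions = (1.1, 3.2, 1.1, 1.6, 5); X = 12.
W^NE = (Σα)·X − ½Σα_i² = 12² − ½·40.22 = 123.89.
Planner sets x_i = Σα_j = 12 for every i, so X^SO = 5·12 = 60.
W^SO = (Σα)·X^SO − ½·5·(Σα)² = (5/2)·12² = 360.
Deadweight loss = W^SO − W^NE = 236.11.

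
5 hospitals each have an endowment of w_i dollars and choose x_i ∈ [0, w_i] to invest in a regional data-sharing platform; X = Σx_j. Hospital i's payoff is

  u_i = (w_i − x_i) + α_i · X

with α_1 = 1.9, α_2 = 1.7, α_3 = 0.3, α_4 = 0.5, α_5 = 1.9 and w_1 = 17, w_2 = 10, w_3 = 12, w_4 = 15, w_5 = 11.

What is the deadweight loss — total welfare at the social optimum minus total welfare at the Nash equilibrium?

∂u_i/∂x_i = α_i − 1, so hospital i contributes w_i if α_i > 1, else 0.
α_i > 1 for i ∈ {1, 2, 5}; NE contributions (17, 10, 0, 0, 11), X = 38.
W^NE = Σw_i − X^NE + (Σα_i)·X^NE = 65 + 5.3·38 = 266.4.
Planner: ∂(Σu_j)/∂x_i = Σα_j − 1 = 5.3 > 0, so everyone contributes w_i; X^SO = 65, W^SO = 65 + 5.3·65 = 409.5.
Deadweight loss = 143.1.

143.1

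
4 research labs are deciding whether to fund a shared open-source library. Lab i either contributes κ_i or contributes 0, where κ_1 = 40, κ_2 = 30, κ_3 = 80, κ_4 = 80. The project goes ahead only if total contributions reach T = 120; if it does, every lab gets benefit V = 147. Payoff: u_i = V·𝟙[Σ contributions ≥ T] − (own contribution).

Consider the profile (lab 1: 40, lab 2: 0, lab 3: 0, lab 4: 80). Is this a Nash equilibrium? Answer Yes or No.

Total = 120 ≥ 120: provided.
Lab 1 (pledges 40, payoff 107): dropping to 0 → total 80, payoff 0. No gain.
Lab 2 (pledges 0, payoff 147): pledging 30 → total 150, payoff 117. No gain.
Lab 3 (pledges 0, payoff 147): pledging 80 → total 200, payoff 67. No gain.
Lab 4 (pledges 80, payoff 67): dropping to 0 → total 40, payoff 0. No gain.

Yes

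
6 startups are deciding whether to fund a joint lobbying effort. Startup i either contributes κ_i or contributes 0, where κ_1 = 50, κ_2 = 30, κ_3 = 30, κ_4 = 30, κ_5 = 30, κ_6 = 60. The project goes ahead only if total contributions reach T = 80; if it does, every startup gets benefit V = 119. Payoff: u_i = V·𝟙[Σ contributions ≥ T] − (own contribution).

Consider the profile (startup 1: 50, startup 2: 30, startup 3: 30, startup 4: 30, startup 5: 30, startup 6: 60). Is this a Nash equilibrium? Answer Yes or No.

Total = 230 ≥ 80: provided.
Startup 1 (pledges 50, payoff 69): dropping to 0 → total 180, payoff 119. Profitable deviation.

No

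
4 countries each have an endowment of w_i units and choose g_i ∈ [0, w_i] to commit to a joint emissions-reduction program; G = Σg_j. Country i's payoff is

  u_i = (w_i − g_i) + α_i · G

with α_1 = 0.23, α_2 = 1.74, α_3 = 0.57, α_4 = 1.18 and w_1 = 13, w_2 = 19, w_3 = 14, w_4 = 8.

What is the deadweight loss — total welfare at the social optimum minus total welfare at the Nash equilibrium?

73.44

∂u_i/∂g_i = α_i − 1, so country i contributes w_i if α_i > 1, else 0.
α_i > 1 for i ∈ {2, 4}; NE contributions (0, 19, 0, 8), G = 27.
W^NE = Σw_i − G^NE + (Σα_i)·G^NE = 54 + 2.72·27 = 127.44.
Planner: ∂(Σu_j)/∂g_i = Σα_j − 1 = 2.72 > 0, so everyone contributes w_i; G^SO = 54, W^SO = 54 + 2.72·54 = 200.88.
Deadweight loss = 73.44.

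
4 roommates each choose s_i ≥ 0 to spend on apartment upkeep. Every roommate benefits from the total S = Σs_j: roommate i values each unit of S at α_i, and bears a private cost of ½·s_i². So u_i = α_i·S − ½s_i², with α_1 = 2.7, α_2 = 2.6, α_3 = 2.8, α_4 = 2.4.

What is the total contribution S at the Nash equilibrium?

Roommate i's FOC: ∂u_i/∂s_i = α_i − s_i = 0, so s_i* = α_i.
NE contributions = (2.7, 2.6, 2.8, 2.4); S = 10.5.

10.5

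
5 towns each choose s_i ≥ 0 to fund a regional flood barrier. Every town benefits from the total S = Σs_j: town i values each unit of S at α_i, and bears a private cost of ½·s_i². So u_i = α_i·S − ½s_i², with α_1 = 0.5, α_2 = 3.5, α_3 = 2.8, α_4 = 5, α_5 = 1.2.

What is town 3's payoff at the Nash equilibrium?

Town i's FOC: ∂u_i/∂s_i = α_i − s_i = 0, so s_i* = α_i.
NE contributions = (0.5, 3.5, 2.8, 5, 1.2); S = 13.
u_3 = α_3·S − ½·(s_3)² = 2.8·13 − ½·2.8² = 32.48.

32.48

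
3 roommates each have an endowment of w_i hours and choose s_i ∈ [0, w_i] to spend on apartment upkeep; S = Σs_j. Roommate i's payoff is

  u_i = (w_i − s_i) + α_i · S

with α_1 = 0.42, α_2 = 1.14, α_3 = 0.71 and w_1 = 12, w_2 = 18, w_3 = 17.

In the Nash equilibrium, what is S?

∂u_i/∂s_i = α_i − 1, so roommate i contributes w_i if α_i > 1, else 0.
α_i > 1 for i ∈ {2}; NE contributions (0, 18, 0), S = 18.

18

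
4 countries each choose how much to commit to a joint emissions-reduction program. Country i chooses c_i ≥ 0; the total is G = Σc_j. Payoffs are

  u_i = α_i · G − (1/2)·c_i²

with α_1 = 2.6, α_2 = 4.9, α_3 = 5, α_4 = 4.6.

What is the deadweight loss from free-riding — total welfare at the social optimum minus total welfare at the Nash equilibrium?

330.875

Country i's FOC: ∂u_i/∂c_i = α_i − c_i = 0, so c_i* = α_i.
NE contributions = (2.6, 4.9, 5, 4.6); G = 17.1.
W^NE = (Σα)·G − ½Σα_i² = 17.1² − ½·76.93 = 253.945.
Planner sets c_i = Σα_j = 17.1 for every i, so G^SO = 4·17.1 = 68.4.
W^SO = (Σα)·G^SO − ½·4·(Σα)² = (4/2)·17.1² = 584.82.
Deadweight loss = W^SO − W^NE = 330.875.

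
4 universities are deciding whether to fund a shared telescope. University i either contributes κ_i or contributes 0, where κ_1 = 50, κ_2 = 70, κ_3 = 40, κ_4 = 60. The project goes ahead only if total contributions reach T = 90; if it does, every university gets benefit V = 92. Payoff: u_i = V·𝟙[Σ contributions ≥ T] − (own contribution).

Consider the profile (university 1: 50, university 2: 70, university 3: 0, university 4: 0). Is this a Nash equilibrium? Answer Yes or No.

Yes

Total = 120 ≥ 90: provided.
University 1 (pledges 50, payoff 42): dropping to 0 → total 70, payoff 0. No gain.
University 2 (pledges 70, payoff 22): dropping to 0 → total 50, payoff 0. No gain.
University 3 (pledges 0, payoff 92): pledging 40 → total 160, payoff 52. No gain.
University 4 (pledges 0, payoff 92): pledging 60 → total 180, payoff 32. No gain.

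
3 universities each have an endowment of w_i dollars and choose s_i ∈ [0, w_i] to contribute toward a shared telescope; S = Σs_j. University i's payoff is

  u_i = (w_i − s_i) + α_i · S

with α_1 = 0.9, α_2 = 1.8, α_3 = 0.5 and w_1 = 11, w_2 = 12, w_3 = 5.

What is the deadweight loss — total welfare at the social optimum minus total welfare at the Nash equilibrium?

35.2

∂u_i/∂s_i = α_i − 1, so university i contributes w_i if α_i > 1, else 0.
α_i > 1 for i ∈ {2}; NE contributions (0, 12, 0), S = 12.
W^NE = Σw_i − S^NE + (Σα_i)·S^NE = 28 + 2.2·12 = 54.4.
Planner: ∂(Σu_j)/∂s_i = Σα_j − 1 = 2.2 > 0, so everyone contributes w_i; S^SO = 28, W^SO = 28 + 2.2·28 = 89.6.
Deadweight loss = 35.2.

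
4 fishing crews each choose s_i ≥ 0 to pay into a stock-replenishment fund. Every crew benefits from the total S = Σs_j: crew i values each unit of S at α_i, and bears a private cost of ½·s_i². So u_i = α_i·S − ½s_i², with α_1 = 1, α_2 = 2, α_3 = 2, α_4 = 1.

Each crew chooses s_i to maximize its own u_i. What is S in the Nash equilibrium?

Crew i's FOC: ∂u_i/∂s_i = α_i − s_i = 0, so s_i* = α_i.
NE contributions = (1, 2, 2, 1); S = 6.

6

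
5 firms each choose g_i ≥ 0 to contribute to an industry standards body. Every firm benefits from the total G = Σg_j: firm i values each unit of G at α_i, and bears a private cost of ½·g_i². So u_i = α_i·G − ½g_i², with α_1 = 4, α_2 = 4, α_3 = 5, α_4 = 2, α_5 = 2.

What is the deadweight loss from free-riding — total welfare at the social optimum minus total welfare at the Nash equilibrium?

466

Firm i's FOC: ∂u_i/∂g_i = α_i − g_i = 0, so g_i* = α_i.
NE contributions = (4, 4, 5, 2, 2); G = 17.
W^NE = (Σα)·G − ½Σα_i² = 17² − ½·65 = 256.5.
Planner sets g_i = Σα_j = 17 for every i, so G^SO = 5·17 = 85.
W^SO = (Σα)·G^SO − ½·5·(Σα)² = (5/2)·17² = 722.5.
Deadweight loss = W^SO − W^NE = 466.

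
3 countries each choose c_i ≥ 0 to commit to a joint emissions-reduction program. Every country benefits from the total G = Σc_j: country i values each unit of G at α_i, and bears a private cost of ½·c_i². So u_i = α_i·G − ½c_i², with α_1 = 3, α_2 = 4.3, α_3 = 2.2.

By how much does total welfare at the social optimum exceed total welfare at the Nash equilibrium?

61.29

Country i's FOC: ∂u_i/∂c_i = α_i − c_i = 0, so c_i* = α_i.
NE contributions = (3, 4.3, 2.2); G = 9.5.
W^NE = (Σα)·G − ½Σα_i² = 9.5² − ½·32.33 = 74.085.
Planner sets c_i = Σα_j = 9.5 for every i, so G^SO = 3·9.5 = 28.5.
W^SO = (Σα)·G^SO − ½·3·(Σα)² = (3/2)·9.5² = 135.375.
Deadweight loss = W^SO − W^NE = 61.29.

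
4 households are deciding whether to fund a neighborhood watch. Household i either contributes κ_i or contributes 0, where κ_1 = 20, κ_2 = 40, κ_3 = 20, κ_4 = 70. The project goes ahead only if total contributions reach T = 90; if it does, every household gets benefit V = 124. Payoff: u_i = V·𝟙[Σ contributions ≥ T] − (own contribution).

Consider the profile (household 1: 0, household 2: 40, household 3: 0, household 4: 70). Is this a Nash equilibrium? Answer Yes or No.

Yes

Total = 110 ≥ 90: provided.
Household 1 (pledges 0, payoff 124): pledging 20 → total 130, payoff 104. No gain.
Household 2 (pledges 40, payoff 84): dropping to 0 → total 70, payoff 0. No gain.
Household 3 (pledges 0, payoff 124): pledging 20 → total 130, payoff 104. No gain.
Household 4 (pledges 70, payoff 54): dropping to 0 → total 40, payoff 0. No gain.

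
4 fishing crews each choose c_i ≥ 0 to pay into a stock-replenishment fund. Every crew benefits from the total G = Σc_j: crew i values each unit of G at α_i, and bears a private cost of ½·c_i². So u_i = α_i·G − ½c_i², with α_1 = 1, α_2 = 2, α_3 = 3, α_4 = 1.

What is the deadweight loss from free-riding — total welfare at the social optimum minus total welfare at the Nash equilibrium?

Crew i's FOC: ∂u_i/∂c_i = α_i − c_i = 0, so c_i* = α_i.
NE contributions = (1, 2, 3, 1); G = 7.
W^NE = (Σα)·G − ½Σα_i² = 7² − ½·15 = 41.5.
Planner sets c_i = Σα_j = 7 for every i, so G^SO = 4·7 = 28.
W^SO = (Σα)·G^SO − ½·4·(Σα)² = (4/2)·7² = 98.
Deadweight loss = W^SO − W^NE = 56.5.

56.5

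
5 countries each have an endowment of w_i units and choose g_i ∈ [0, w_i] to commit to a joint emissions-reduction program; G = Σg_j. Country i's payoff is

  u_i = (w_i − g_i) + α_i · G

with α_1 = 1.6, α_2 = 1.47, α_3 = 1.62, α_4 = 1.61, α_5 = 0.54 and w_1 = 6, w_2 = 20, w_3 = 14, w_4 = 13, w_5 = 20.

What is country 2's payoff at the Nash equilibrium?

∂u_i/∂g_i = α_i − 1, so country i contributes w_i if α_i > 1, else 0.
α_i > 1 for i ∈ {1, 2, 3, 4}; NE contributions (6, 20, 14, 13, 0), G = 53.
u_2 = (20 − 20) + 1.47·53 = 77.91.

77.91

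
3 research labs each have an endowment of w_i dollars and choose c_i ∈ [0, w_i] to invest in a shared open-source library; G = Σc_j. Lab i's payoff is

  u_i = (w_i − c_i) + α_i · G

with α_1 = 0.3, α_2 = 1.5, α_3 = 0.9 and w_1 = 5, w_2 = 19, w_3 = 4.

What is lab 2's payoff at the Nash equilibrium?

∂u_i/∂c_i = α_i − 1, so lab i contributes w_i if α_i > 1, else 0.
α_i > 1 for i ∈ {2}; NE contributions (0, 19, 0), G = 19.
u_2 = (19 − 19) + 1.5·19 = 28.5.

28.5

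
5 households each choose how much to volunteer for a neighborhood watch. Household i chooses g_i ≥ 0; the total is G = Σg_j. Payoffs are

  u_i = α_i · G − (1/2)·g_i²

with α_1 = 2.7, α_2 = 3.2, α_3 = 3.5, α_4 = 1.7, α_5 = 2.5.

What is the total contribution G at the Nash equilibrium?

Household i's FOC: ∂u_i/∂g_i = α_i − g_i = 0, so g_i* = α_i.
NE contributions = (2.7, 3.2, 3.5, 1.7, 2.5); G = 13.6.

13.6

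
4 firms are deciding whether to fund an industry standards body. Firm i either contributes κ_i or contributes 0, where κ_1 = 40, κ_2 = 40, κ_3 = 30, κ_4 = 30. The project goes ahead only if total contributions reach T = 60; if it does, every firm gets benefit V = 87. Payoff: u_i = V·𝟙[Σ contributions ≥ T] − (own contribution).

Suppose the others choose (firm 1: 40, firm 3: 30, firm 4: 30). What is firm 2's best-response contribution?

Others' total = 100 ≥ 60; contributing adds cost 40 for no extra benefit.
Best response: 0.

0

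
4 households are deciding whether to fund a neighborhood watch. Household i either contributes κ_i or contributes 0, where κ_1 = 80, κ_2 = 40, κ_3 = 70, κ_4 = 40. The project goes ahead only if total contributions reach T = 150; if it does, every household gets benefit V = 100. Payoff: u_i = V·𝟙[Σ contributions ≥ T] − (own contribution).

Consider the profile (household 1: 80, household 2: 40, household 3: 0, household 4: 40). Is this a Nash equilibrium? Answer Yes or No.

Yes

Total = 160 ≥ 150: provided.
Household 1 (pledges 80, payoff 20): dropping to 0 → total 80, payoff 0. No gain.
Household 2 (pledges 40, payoff 60): dropping to 0 → total 120, payoff 0. No gain.
Household 3 (pledges 0, payoff 100): pledging 70 → total 230, payoff 30. No gain.
Household 4 (pledges 40, payoff 60): dropping to 0 → total 120, payoff 0. No gain.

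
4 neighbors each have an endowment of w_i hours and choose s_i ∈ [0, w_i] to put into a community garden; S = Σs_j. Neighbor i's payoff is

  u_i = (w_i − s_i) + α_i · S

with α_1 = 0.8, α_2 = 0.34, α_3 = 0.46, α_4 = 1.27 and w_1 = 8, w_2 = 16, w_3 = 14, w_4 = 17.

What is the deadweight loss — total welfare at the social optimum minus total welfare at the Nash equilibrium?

∂u_i/∂s_i = α_i − 1, so neighbor i contributes w_i if α_i > 1, else 0.
α_i > 1 for i ∈ {4}; NE contributions (0, 0, 0, 17), S = 17.
W^NE = Σw_i − S^NE + (Σα_i)·S^NE = 55 + 1.87·17 = 86.79.
Planner: ∂(Σu_j)/∂s_i = Σα_j − 1 = 1.87 > 0, so everyone contributes w_i; S^SO = 55, W^SO = 55 + 1.87·55 = 157.85.
Deadweight loss = 71.06.

71.06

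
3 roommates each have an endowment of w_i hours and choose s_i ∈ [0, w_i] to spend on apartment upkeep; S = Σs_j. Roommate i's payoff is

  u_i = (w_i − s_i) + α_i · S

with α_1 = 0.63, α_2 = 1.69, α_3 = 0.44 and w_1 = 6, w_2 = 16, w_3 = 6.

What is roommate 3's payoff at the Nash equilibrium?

13.04

∂u_i/∂s_i = α_i − 1, so roommate i contributes w_i if α_i > 1, else 0.
α_i > 1 for i ∈ {2}; NE contributions (0, 16, 0), S = 16.
u_3 = (6 − 0) + 0.44·16 = 13.04.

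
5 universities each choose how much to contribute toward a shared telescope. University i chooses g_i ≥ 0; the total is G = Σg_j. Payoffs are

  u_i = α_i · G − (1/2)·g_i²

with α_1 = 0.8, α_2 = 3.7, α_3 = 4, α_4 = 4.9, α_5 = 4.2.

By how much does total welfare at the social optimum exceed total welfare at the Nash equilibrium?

University i's FOC: ∂u_i/∂g_i = α_i − g_i = 0, so g_i* = α_i.
NE contributions = (0.8, 3.7, 4, 4.9, 4.2); G = 17.6.
W^NE = (Σα)·G − ½Σα_i² = 17.6² − ½·71.98 = 273.77.
Planner sets g_i = Σα_j = 17.6 for every i, so G^SO = 5·17.6 = 88.
W^SO = (Σα)·G^SO − ½·5·(Σα)² = (5/2)·17.6² = 774.4.
Deadweight loss = W^SO − W^NE = 500.63.

500.63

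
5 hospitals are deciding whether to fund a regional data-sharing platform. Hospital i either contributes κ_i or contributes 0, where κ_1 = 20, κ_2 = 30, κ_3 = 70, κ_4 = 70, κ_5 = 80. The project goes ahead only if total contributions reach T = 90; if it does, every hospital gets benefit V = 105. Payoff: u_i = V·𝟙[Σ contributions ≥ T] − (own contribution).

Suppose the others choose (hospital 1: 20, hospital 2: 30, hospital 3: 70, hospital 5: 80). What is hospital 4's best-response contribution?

0

Others' total = 200 ≥ 90; contributing adds cost 70 for no extra benefit.
Best response: 0.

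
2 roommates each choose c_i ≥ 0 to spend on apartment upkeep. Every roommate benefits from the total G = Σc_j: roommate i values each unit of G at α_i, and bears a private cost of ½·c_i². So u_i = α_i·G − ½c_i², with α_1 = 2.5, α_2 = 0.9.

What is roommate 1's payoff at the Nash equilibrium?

Roommate i's FOC: ∂u_i/∂c_i = α_i − c_i = 0, so c_i* = α_i.
NE contributions = (2.5, 0.9); G = 3.4.
u_1 = α_1·G − ½·(c_1)² = 2.5·3.4 − ½·2.5² = 5.375.

5.375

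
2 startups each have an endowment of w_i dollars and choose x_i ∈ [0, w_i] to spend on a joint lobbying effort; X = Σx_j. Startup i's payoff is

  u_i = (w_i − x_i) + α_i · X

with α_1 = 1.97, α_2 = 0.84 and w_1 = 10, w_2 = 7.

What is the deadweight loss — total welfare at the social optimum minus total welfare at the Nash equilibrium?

∂u_i/∂x_i = α_i − 1, so startup i contributes w_i if α_i > 1, else 0.
α_i > 1 for i ∈ {1}; NE contributions (10, 0), X = 10.
W^NE = Σw_i − X^NE + (Σα_i)·X^NE = 17 + 1.81·10 = 35.1.
Planner: ∂(Σu_j)/∂x_i = Σα_j − 1 = 1.81 > 0, so everyone contributes w_i; X^SO = 17, W^SO = 17 + 1.81·17 = 47.77.
Deadweight loss = 12.67.

12.67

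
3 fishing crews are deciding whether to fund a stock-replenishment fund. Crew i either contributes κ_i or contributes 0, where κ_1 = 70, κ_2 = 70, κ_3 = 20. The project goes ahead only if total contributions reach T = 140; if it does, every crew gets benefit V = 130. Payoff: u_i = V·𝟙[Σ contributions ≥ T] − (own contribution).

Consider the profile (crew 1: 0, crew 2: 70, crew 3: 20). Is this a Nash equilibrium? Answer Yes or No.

Total = 90 < 140: not provided.
Crew 1 (pledges 0, payoff 0): pledging 70 → total 160, payoff 60. Profitable deviation.

No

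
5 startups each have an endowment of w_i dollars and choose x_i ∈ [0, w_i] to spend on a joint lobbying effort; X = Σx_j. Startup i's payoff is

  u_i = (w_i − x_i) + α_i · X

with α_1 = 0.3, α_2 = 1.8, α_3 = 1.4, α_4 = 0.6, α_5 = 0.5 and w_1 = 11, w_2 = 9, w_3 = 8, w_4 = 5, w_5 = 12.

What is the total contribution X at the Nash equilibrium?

17

∂u_i/∂x_i = α_i − 1, so startup i contributes w_i if α_i > 1, else 0.
α_i > 1 for i ∈ {2, 3}; NE contributions (0, 9, 8, 0, 0), X = 17.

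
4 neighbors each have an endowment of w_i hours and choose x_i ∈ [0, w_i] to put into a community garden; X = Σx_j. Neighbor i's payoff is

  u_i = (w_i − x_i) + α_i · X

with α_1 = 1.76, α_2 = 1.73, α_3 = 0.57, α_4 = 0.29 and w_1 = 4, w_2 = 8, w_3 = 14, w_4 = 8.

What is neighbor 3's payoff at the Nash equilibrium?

20.84

∂u_i/∂x_i = α_i − 1, so neighbor i contributes w_i if α_i > 1, else 0.
α_i > 1 for i ∈ {1, 2}; NE contributions (4, 8, 0, 0), X = 12.
u_3 = (14 − 0) + 0.57·12 = 20.84.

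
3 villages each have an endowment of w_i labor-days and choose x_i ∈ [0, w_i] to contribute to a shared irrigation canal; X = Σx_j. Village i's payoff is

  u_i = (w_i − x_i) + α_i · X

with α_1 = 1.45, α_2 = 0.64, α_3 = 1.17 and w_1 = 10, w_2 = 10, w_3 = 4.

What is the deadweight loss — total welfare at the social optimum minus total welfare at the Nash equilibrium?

∂u_i/∂x_i = α_i − 1, so village i contributes w_i if α_i > 1, else 0.
α_i > 1 for i ∈ {1, 3}; NE contributions (10, 0, 4), X = 14.
W^NE = Σw_i − X^NE + (Σα_i)·X^NE = 24 + 2.26·14 = 55.64.
Planner: ∂(Σu_j)/∂x_i = Σα_j − 1 = 2.26 > 0, so everyone contributes w_i; X^SO = 24, W^SO = 24 + 2.26·24 = 78.24.
Deadweight loss = 22.6.

22.6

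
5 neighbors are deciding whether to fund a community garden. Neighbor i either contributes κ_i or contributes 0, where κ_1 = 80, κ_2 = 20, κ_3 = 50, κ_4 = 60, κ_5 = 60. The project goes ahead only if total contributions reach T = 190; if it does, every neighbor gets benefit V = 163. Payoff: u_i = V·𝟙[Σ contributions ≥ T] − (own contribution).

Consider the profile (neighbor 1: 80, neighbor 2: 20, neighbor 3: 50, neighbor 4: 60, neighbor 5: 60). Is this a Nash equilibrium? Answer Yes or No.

No

Total = 270 ≥ 190: provided.
Neighbor 1 (pledges 80, payoff 83): dropping to 0 → total 190, payoff 163. Profitable deviation.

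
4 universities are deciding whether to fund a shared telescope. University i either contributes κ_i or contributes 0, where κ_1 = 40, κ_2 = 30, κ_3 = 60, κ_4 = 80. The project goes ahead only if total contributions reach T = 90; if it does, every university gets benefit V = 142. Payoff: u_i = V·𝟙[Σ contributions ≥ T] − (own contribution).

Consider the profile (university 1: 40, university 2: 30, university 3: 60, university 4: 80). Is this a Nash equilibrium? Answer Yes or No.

No

Total = 210 ≥ 90: provided.
University 1 (pledges 40, payoff 102): dropping to 0 → total 170, payoff 142. Profitable deviation.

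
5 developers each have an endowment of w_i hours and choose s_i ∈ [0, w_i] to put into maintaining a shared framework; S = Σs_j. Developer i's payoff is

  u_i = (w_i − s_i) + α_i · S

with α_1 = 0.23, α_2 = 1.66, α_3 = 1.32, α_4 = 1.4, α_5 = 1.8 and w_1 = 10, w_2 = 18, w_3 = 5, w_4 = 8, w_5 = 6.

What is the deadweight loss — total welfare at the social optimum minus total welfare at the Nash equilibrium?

54.1

∂u_i/∂s_i = α_i − 1, so developer i contributes w_i if α_i > 1, else 0.
α_i > 1 for i ∈ {2, 3, 4, 5}; NE contributions (0, 18, 5, 8, 6), S = 37.
W^NE = Σw_i − S^NE + (Σα_i)·S^NE = 47 + 5.41·37 = 247.17.
Planner: ∂(Σu_j)/∂s_i = Σα_j − 1 = 5.41 > 0, so everyone contributes w_i; S^SO = 47, W^SO = 47 + 5.41·47 = 301.27.
Deadweight loss = 54.1.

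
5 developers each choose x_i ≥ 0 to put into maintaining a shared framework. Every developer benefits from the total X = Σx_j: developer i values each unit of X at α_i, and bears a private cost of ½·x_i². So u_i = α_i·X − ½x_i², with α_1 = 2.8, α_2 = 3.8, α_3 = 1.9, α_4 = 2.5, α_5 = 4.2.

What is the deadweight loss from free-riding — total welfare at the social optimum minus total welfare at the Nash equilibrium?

Developer i's FOC: ∂u_i/∂x_i = α_i − x_i = 0, so x_i* = α_i.
NE contributions = (2.8, 3.8, 1.9, 2.5, 4.2); X = 15.2.
W^NE = (Σα)·X − ½Σα_i² = 15.2² − ½·49.78 = 206.15.
Planner sets x_i = Σα_j = 15.2 for every i, so X^SO = 5·15.2 = 76.
W^SO = (Σα)·X^SO − ½·5·(Σα)² = (5/2)·15.2² = 577.6.
Deadweight loss = W^SO − W^NE = 371.45.

371.45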